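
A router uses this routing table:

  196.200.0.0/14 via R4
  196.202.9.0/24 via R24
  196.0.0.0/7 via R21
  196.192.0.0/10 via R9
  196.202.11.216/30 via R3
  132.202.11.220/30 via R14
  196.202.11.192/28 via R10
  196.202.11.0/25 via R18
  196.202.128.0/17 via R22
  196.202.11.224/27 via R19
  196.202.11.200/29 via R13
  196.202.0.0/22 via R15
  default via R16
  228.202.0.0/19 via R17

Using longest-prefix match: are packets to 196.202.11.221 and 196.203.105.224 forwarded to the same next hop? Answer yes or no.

196.202.11.221: longest match 196.200.0.0/14 -> R4
196.203.105.224: longest match 196.200.0.0/14 -> R4

yes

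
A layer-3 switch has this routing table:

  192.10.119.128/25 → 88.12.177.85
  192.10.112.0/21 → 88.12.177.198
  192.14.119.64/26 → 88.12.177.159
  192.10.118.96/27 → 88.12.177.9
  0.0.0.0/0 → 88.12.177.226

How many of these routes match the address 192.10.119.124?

Prefixes containing 192.10.119.124:
  0.0.0.0/0 (default, matches everything)
  192.10.112.0/21 (192.10.112.0 - 192.10.119.255)
Total matching entries: 2.

2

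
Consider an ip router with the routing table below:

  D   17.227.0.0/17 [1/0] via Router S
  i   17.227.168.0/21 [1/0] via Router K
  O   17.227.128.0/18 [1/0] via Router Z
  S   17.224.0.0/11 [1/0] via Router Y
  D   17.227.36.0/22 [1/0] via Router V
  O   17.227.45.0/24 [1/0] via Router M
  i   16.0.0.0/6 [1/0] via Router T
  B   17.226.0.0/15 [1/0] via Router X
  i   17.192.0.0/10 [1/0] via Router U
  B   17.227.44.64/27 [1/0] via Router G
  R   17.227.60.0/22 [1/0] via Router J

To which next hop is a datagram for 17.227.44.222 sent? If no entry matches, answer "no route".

Routes whose prefix contains 17.227.44.222:
  16.0.0.0/6 (16.0.0.0 - 19.255.255.255) -> Router T
  17.192.0.0/10 (17.192.0.0 - 17.255.255.255) -> Router U
  17.224.0.0/11 (17.224.0.0 - 17.255.255.255) -> Router Y
  17.226.0.0/15 (17.226.0.0 - 17.227.255.255) -> Router X
  17.227.0.0/17 (17.227.0.0 - 17.227.127.255) -> Router S
More-specific entries that do NOT match:
  17.227.44.64/27 (17.227.44.64 - 17.227.44.95) does not contain 17.227.44.222
  17.227.45.0/24 (17.227.45.0 - 17.227.45.255) does not contain 17.227.44.222
  17.227.36.0/22 (17.227.36.0 - 17.227.39.255) does not contain 17.227.44.222
  17.227.60.0/22 (17.227.60.0 - 17.227.63.255) does not contain 17.227.44.222
  17.227.168.0/21 (17.227.168.0 - 17.227.175.255) does not contain 17.227.44.222
  17.227.128.0/18 (17.227.128.0 - 17.227.191.255) does not contain 17.227.44.222
Longest matching prefix is /17 -> next hop Router S.

Router S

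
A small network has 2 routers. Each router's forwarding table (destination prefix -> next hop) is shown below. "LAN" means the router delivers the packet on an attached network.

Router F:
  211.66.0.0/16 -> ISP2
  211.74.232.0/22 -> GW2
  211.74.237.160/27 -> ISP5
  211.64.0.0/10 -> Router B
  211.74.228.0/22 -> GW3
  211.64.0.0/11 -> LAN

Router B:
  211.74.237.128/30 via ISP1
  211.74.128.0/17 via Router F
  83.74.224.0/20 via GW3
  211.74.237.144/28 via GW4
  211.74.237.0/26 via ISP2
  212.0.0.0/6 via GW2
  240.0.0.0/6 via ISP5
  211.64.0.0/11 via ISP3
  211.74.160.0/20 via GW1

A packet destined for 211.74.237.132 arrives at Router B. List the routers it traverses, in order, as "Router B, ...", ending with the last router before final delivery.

Router B, Router F

At Router B: longest match for 211.74.237.132 is 211.74.128.0/17 -> Router F
At Router F: longest match for 211.74.237.132 is 211.64.0.0/11 -> LAN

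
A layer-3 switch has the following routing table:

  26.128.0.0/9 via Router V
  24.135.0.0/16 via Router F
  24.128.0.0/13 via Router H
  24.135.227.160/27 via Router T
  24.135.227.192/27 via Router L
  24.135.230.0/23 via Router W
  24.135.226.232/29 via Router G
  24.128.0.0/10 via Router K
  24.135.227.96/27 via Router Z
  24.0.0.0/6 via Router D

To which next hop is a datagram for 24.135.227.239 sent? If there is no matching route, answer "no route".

Router F

Routes whose prefix contains 24.135.227.239:
  24.0.0.0/6 (24.0.0.0 - 27.255.255.255) -> Router D
  24.128.0.0/10 (24.128.0.0 - 24.191.255.255) -> Router K
  24.128.0.0/13 (24.128.0.0 - 24.135.255.255) -> Router H
  24.135.0.0/16 (24.135.0.0 - 24.135.255.255) -> Router F
More-specific entries that do NOT match:
  24.135.226.232/29 (24.135.226.232 - 24.135.226.239) does not contain 24.135.227.239
  24.135.227.160/27 (24.135.227.160 - 24.135.227.191) does not contain 24.135.227.239
  24.135.227.192/27 (24.135.227.192 - 24.135.227.223) does not contain 24.135.227.239
  24.135.227.96/27 (24.135.227.96 - 24.135.227.127) does not contain 24.135.227.239
  24.135.230.0/23 (24.135.230.0 - 24.135.231.255) does not contain 24.135.227.239
Longest matching prefix is /16 -> next hop Router F.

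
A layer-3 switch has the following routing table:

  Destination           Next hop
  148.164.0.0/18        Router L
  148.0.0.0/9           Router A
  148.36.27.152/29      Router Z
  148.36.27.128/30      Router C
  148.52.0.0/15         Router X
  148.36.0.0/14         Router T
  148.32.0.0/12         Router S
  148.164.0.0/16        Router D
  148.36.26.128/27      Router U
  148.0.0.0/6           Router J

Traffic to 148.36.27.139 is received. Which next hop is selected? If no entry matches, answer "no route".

Router T

Routes whose prefix contains 148.36.27.139:
  148.0.0.0/6 (148.0.0.0 - 151.255.255.255) -> Router J
  148.0.0.0/9 (148.0.0.0 - 148.127.255.255) -> Router A
  148.32.0.0/12 (148.32.0.0 - 148.47.255.255) -> Router S
  148.36.0.0/14 (148.36.0.0 - 148.39.255.255) -> Router T
More-specific entries that do NOT match:
  148.36.27.128/30 (148.36.27.128 - 148.36.27.131) does not contain 148.36.27.139
  148.36.27.152/29 (148.36.27.152 - 148.36.27.159) does not contain 148.36.27.139
  148.36.26.128/27 (148.36.26.128 - 148.36.26.159) does not contain 148.36.27.139
  148.164.0.0/18 (148.164.0.0 - 148.164.63.255) does not contain 148.36.27.139
  148.164.0.0/16 (148.164.0.0 - 148.164.255.255) does not contain 148.36.27.139
  148.52.0.0/15 (148.52.0.0 - 148.53.255.255) does not contain 148.36.27.139
Longest matching prefix is /14 -> next hop Router T.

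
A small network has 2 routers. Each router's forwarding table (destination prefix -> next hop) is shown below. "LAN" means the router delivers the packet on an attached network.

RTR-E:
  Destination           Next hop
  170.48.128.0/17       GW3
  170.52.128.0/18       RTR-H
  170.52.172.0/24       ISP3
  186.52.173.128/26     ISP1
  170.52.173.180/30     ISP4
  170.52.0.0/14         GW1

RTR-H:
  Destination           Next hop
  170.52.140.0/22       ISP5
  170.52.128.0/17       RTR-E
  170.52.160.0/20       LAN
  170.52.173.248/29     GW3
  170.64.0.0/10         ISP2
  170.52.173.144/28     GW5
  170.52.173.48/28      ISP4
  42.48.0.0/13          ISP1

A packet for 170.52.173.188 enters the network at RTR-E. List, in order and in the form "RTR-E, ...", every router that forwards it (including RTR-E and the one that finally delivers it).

RTR-E, RTR-H

At RTR-E: longest match for 170.52.173.188 is 170.52.128.0/18 -> RTR-H
At RTR-H: longest match for 170.52.173.188 is 170.52.160.0/20 -> LAN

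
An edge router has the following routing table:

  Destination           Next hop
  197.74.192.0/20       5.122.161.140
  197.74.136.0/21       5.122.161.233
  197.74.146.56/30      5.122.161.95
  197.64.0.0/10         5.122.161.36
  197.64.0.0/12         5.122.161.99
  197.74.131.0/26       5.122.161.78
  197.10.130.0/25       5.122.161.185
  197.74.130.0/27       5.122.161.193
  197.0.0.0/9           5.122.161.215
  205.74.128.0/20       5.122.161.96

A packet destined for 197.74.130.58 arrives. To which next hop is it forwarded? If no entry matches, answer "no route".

Routes whose prefix contains 197.74.130.58:
  197.0.0.0/9 (197.0.0.0 - 197.127.255.255) -> 5.122.161.215
  197.64.0.0/10 (197.64.0.0 - 197.127.255.255) -> 5.122.161.36
  197.64.0.0/12 (197.64.0.0 - 197.79.255.255) -> 5.122.161.99
More-specific entries that do NOT match:
  197.74.146.56/30 (197.74.146.56 - 197.74.146.59) does not contain 197.74.130.58
  197.74.130.0/27 (197.74.130.0 - 197.74.130.31) does not contain 197.74.130.58
  197.74.131.0/26 (197.74.131.0 - 197.74.131.63) does not contain 197.74.130.58
  197.10.130.0/25 (197.10.130.0 - 197.10.130.127) does not contain 197.74.130.58
  197.74.136.0/21 (197.74.136.0 - 197.74.143.255) does not contain 197.74.130.58
  197.74.192.0/20 (197.74.192.0 - 197.74.207.255) does not contain 197.74.130.58
  205.74.128.0/20 (205.74.128.0 - 205.74.143.255) does not contain 197.74.130.58
Longest matching prefix is /12 -> next hop 5.122.161.99.

5.122.161.99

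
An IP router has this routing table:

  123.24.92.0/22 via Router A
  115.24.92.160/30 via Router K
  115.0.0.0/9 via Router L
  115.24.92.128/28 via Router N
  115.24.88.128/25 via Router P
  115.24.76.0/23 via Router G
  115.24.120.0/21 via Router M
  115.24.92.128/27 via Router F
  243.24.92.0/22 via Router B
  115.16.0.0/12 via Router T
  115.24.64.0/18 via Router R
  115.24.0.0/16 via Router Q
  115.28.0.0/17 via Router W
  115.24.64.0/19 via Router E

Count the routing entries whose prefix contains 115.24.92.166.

5

Prefixes containing 115.24.92.166:
  115.0.0.0/9 (115.0.0.0 - 115.127.255.255)
  115.16.0.0/12 (115.16.0.0 - 115.31.255.255)
  115.24.0.0/16 (115.24.0.0 - 115.24.255.255)
  115.24.64.0/18 (115.24.64.0 - 115.24.127.255)
  115.24.64.0/19 (115.24.64.0 - 115.24.95.255)
Total matching entries: 5.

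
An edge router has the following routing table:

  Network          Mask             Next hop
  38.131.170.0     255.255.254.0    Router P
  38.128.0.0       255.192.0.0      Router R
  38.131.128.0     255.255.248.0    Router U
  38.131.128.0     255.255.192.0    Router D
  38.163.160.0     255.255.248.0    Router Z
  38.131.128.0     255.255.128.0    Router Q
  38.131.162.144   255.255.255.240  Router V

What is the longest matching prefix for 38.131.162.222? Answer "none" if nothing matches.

Entries matching 38.131.162.222:
  38.128.0.0/10 (38.128.0.0 - 38.191.255.255)
  38.131.128.0/17 (38.131.128.0 - 38.131.255.255)
  38.131.128.0/18 (38.131.128.0 - 38.131.191.255)
Most specific is 38.131.128.0/18.

38.131.128.0/18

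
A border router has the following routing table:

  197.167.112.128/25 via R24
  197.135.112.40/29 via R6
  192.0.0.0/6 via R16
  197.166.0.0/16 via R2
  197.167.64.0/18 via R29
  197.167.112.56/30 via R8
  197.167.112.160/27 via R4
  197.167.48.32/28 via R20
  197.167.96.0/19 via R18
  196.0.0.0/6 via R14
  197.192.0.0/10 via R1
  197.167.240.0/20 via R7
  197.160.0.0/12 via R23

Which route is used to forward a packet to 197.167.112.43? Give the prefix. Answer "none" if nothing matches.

Entries matching 197.167.112.43:
  196.0.0.0/6 (196.0.0.0 - 199.255.255.255)
  197.160.0.0/12 (197.160.0.0 - 197.175.255.255)
  197.167.64.0/18 (197.167.64.0 - 197.167.127.255)
  197.167.96.0/19 (197.167.96.0 - 197.167.127.255)
Most specific is 197.167.96.0/19.

197.167.96.0/19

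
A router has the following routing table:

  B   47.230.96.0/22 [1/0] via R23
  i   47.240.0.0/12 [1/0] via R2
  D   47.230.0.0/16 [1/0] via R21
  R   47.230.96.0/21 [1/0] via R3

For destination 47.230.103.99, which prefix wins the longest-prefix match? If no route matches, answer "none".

Entries matching 47.230.103.99:
  47.230.0.0/16 (47.230.0.0 - 47.230.255.255)
  47.230.96.0/21 (47.230.96.0 - 47.230.103.255)
Most specific is 47.230.96.0/21.

47.230.96.0/21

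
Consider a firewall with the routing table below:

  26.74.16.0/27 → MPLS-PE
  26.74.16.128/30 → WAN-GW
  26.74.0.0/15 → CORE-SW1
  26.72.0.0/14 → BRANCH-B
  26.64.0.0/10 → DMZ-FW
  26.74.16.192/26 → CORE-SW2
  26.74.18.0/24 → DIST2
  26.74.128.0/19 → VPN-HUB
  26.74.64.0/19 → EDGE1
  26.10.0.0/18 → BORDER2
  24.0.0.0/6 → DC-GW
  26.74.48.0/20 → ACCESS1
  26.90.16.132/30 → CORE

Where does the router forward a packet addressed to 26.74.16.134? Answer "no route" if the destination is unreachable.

CORE-SW1

Routes whose prefix contains 26.74.16.134:
  24.0.0.0/6 (24.0.0.0 - 27.255.255.255) -> DC-GW
  26.64.0.0/10 (26.64.0.0 - 26.127.255.255) -> DMZ-FW
  26.72.0.0/14 (26.72.0.0 - 26.75.255.255) -> BRANCH-B
  26.74.0.0/15 (26.74.0.0 - 26.75.255.255) -> CORE-SW1
More-specific entries that do NOT match:
  26.74.16.128/30 (26.74.16.128 - 26.74.16.131) does not contain 26.74.16.134
  26.90.16.132/30 (26.90.16.132 - 26.90.16.135) does not contain 26.74.16.134
  26.74.16.0/27 (26.74.16.0 - 26.74.16.31) does not contain 26.74.16.134
  26.74.16.192/26 (26.74.16.192 - 26.74.16.255) does not contain 26.74.16.134
  26.74.18.0/24 (26.74.18.0 - 26.74.18.255) does not contain 26.74.16.134
  26.74.48.0/20 (26.74.48.0 - 26.74.63.255) does not contain 26.74.16.134
  26.74.128.0/19 (26.74.128.0 - 26.74.159.255) does not contain 26.74.16.134
  26.74.64.0/19 (26.74.64.0 - 26.74.95.255) does not contain 26.74.16.134
  26.10.0.0/18 (26.10.0.0 - 26.10.63.255) does not contain 26.74.16.134
Longest matching prefix is /15 -> next hop CORE-SW1.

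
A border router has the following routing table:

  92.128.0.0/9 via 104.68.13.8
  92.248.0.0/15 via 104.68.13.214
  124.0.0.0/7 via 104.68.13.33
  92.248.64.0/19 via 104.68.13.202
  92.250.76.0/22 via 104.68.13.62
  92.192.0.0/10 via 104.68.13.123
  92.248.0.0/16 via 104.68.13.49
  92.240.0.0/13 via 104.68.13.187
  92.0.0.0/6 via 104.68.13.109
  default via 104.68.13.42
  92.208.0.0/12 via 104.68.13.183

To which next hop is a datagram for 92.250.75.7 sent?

104.68.13.123

Routes whose prefix contains 92.250.75.7:
  0.0.0.0/0 (default, matches everything) -> 104.68.13.42
  92.0.0.0/6 (92.0.0.0 - 95.255.255.255) -> 104.68.13.109
  92.128.0.0/9 (92.128.0.0 - 92.255.255.255) -> 104.68.13.8
  92.192.0.0/10 (92.192.0.0 - 92.255.255.255) -> 104.68.13.123
More-specific entries that do NOT match:
  92.250.76.0/22 (92.250.76.0 - 92.250.79.255) does not contain 92.250.75.7
  92.248.64.0/19 (92.248.64.0 - 92.248.95.255) does not contain 92.250.75.7
  92.248.0.0/16 (92.248.0.0 - 92.248.255.255) does not contain 92.250.75.7
  92.248.0.0/15 (92.248.0.0 - 92.249.255.255) does not contain 92.250.75.7
  92.240.0.0/13 (92.240.0.0 - 92.247.255.255) does not contain 92.250.75.7
  92.208.0.0/12 (92.208.0.0 - 92.223.255.255) does not contain 92.250.75.7
Longest matching prefix is /10 -> next hop 104.68.13.123.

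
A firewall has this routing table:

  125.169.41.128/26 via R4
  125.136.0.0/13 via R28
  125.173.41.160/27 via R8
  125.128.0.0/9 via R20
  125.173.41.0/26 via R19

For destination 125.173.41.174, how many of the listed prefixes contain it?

2

Prefixes containing 125.173.41.174:
  125.128.0.0/9 (125.128.0.0 - 125.255.255.255)
  125.173.41.160/27 (125.173.41.160 - 125.173.41.191)
Total matching entries: 2.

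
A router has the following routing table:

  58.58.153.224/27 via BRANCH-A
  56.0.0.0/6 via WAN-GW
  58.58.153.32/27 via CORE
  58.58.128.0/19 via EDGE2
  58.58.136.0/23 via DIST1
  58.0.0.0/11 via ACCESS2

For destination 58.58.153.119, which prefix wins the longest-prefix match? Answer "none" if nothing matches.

58.58.128.0/19

Entries matching 58.58.153.119:
  56.0.0.0/6 (56.0.0.0 - 59.255.255.255)
  58.58.128.0/19 (58.58.128.0 - 58.58.159.255)
Most specific is 58.58.128.0/19.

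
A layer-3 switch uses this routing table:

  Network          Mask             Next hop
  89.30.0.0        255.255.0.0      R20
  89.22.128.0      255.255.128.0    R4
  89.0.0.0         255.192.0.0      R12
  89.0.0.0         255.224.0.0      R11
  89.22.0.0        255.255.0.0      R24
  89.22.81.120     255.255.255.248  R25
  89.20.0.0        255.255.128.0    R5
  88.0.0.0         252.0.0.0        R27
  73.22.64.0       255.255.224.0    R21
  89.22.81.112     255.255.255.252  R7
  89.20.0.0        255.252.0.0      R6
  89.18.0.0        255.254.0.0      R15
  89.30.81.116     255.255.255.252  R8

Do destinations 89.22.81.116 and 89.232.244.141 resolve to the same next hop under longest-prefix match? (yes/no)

no

89.22.81.116: longest match 89.22.0.0/16 -> R24
89.232.244.141: longest match 88.0.0.0/6 -> R27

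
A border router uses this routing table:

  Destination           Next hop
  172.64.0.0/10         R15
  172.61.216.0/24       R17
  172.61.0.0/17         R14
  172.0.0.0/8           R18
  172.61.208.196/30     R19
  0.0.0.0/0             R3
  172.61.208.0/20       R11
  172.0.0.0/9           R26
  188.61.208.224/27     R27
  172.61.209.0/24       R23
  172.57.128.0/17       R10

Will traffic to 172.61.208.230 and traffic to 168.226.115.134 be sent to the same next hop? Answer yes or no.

no

172.61.208.230: longest match 172.61.208.0/20 -> R11
168.226.115.134: longest match 0.0.0.0/0 -> R3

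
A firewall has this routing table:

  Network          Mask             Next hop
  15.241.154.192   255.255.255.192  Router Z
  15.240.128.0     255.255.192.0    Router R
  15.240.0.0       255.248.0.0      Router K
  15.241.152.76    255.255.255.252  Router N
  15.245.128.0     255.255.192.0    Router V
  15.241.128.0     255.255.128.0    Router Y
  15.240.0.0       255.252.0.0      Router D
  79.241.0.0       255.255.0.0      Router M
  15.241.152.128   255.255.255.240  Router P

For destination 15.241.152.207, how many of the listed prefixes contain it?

Prefixes containing 15.241.152.207:
  15.240.0.0/13 (15.240.0.0 - 15.247.255.255)
  15.240.0.0/14 (15.240.0.0 - 15.243.255.255)
  15.241.128.0/17 (15.241.128.0 - 15.241.255.255)
Total matching entries: 3.

3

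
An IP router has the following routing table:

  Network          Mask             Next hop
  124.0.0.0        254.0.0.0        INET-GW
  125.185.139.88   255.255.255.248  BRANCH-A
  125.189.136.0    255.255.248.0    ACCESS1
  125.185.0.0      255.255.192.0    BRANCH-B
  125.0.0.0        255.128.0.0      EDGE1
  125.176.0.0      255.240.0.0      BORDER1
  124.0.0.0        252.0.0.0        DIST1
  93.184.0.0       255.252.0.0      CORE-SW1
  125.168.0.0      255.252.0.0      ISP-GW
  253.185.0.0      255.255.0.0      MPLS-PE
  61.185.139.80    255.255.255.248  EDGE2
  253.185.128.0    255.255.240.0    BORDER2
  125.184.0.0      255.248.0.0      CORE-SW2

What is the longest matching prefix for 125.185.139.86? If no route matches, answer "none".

Entries matching 125.185.139.86:
  124.0.0.0/6 (124.0.0.0 - 127.255.255.255)
  124.0.0.0/7 (124.0.0.0 - 125.255.255.255)
  125.176.0.0/12 (125.176.0.0 - 125.191.255.255)
  125.184.0.0/13 (125.184.0.0 - 125.191.255.255)
Most specific is 125.184.0.0/13.

125.184.0.0/13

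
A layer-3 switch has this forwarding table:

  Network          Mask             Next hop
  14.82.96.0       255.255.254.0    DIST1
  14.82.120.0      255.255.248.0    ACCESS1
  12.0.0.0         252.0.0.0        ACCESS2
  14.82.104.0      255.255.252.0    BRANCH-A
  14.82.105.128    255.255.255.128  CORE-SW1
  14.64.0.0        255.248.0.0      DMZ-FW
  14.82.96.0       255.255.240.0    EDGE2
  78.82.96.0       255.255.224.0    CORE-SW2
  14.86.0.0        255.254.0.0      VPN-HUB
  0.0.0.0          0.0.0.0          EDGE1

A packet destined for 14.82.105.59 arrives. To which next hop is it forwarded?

BRANCH-A

Routes whose prefix contains 14.82.105.59:
  0.0.0.0/0 (default, matches everything) -> EDGE1
  12.0.0.0/6 (12.0.0.0 - 15.255.255.255) -> ACCESS2
  14.82.96.0/20 (14.82.96.0 - 14.82.111.255) -> EDGE2
  14.82.104.0/22 (14.82.104.0 - 14.82.107.255) -> BRANCH-A
More-specific entries that do NOT match:
  14.82.105.128/25 (14.82.105.128 - 14.82.105.255) does not contain 14.82.105.59
  14.82.96.0/23 (14.82.96.0 - 14.82.97.255) does not contain 14.82.105.59
Longest matching prefix is /22 -> next hop BRANCH-A.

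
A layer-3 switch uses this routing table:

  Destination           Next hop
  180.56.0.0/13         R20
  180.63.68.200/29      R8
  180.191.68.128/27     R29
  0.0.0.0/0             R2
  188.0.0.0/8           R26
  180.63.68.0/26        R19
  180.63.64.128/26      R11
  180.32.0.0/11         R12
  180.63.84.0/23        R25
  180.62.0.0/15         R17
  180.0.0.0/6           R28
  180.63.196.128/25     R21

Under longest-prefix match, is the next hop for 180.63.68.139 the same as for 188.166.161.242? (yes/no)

180.63.68.139: longest match 180.62.0.0/15 -> R17
188.166.161.242: longest match 188.0.0.0/8 -> R26

no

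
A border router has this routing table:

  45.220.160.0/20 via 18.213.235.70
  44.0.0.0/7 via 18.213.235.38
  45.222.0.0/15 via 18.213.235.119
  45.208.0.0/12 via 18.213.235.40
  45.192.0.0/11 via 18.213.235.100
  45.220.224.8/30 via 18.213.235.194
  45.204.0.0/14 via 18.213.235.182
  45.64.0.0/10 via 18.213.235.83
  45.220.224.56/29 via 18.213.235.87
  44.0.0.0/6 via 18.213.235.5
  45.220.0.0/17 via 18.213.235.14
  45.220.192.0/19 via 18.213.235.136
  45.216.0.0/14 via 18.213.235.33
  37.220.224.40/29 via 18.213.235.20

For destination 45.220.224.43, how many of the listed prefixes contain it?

Prefixes containing 45.220.224.43:
  44.0.0.0/6 (44.0.0.0 - 47.255.255.255)
  44.0.0.0/7 (44.0.0.0 - 45.255.255.255)
  45.192.0.0/11 (45.192.0.0 - 45.223.255.255)
  45.208.0.0/12 (45.208.0.0 - 45.223.255.255)
Total matching entries: 4.

4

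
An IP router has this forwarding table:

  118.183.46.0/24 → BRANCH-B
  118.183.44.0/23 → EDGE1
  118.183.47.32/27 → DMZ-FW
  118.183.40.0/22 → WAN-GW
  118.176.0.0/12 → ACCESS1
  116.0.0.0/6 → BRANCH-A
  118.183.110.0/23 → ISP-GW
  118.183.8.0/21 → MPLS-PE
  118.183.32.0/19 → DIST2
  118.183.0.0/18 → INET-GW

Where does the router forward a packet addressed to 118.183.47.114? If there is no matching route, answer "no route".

DIST2

Routes whose prefix contains 118.183.47.114:
  116.0.0.0/6 (116.0.0.0 - 119.255.255.255) -> BRANCH-A
  118.176.0.0/12 (118.176.0.0 - 118.191.255.255) -> ACCESS1
  118.183.0.0/18 (118.183.0.0 - 118.183.63.255) -> INET-GW
  118.183.32.0/19 (118.183.32.0 - 118.183.63.255) -> DIST2
More-specific entries that do NOT match:
  118.183.47.32/27 (118.183.47.32 - 118.183.47.63) does not contain 118.183.47.114
  118.183.46.0/24 (118.183.46.0 - 118.183.46.255) does not contain 118.183.47.114
  118.183.44.0/23 (118.183.44.0 - 118.183.45.255) does not contain 118.183.47.114
  118.183.110.0/23 (118.183.110.0 - 118.183.111.255) does not contain 118.183.47.114
  118.183.40.0/22 (118.183.40.0 - 118.183.43.255) does not contain 118.183.47.114
  118.183.8.0/21 (118.183.8.0 - 118.183.15.255) does not contain 118.183.47.114
Longest matching prefix is /19 -> next hop DIST2.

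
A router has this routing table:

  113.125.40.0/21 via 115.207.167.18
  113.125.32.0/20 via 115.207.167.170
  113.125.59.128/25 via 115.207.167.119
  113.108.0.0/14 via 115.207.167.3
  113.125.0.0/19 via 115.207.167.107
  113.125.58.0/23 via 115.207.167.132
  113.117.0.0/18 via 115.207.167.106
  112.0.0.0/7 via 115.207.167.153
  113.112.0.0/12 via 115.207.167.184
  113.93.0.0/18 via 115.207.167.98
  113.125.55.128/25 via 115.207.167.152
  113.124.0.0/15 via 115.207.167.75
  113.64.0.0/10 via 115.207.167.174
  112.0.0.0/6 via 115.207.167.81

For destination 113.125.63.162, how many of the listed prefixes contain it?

Prefixes containing 113.125.63.162:
  112.0.0.0/6 (112.0.0.0 - 115.255.255.255)
  112.0.0.0/7 (112.0.0.0 - 113.255.255.255)
  113.64.0.0/10 (113.64.0.0 - 113.127.255.255)
  113.112.0.0/12 (113.112.0.0 - 113.127.255.255)
  113.124.0.0/15 (113.124.0.0 - 113.125.255.255)
Total matching entries: 5.

5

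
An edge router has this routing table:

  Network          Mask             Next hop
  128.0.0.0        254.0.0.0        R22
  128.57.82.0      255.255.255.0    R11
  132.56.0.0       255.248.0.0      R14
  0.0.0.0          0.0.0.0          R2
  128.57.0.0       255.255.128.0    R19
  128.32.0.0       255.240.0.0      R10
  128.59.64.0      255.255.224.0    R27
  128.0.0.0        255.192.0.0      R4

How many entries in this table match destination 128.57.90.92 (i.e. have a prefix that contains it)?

4

Prefixes containing 128.57.90.92:
  0.0.0.0/0 (default, matches everything)
  128.0.0.0/7 (128.0.0.0 - 129.255.255.255)
  128.0.0.0/10 (128.0.0.0 - 128.63.255.255)
  128.57.0.0/17 (128.57.0.0 - 128.57.127.255)
Total matching entries: 4.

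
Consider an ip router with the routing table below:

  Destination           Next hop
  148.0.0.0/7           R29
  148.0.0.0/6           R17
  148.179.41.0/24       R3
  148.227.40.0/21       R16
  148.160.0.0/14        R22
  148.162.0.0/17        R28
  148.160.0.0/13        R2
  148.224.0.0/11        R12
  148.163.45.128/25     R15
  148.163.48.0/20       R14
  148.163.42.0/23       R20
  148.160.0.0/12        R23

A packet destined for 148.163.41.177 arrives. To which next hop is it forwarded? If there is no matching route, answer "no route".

Routes whose prefix contains 148.163.41.177:
  148.0.0.0/6 (148.0.0.0 - 151.255.255.255) -> R17
  148.0.0.0/7 (148.0.0.0 - 149.255.255.255) -> R29
  148.160.0.0/12 (148.160.0.0 - 148.175.255.255) -> R23
  148.160.0.0/13 (148.160.0.0 - 148.167.255.255) -> R2
  148.160.0.0/14 (148.160.0.0 - 148.163.255.255) -> R22
More-specific entries that do NOT match:
  148.163.45.128/25 (148.163.45.128 - 148.163.45.255) does not contain 148.163.41.177
  148.179.41.0/24 (148.179.41.0 - 148.179.41.255) does not contain 148.163.41.177
  148.163.42.0/23 (148.163.42.0 - 148.163.43.255) does not contain 148.163.41.177
  148.227.40.0/21 (148.227.40.0 - 148.227.47.255) does not contain 148.163.41.177
  148.163.48.0/20 (148.163.48.0 - 148.163.63.255) does not contain 148.163.41.177
  148.162.0.0/17 (148.162.0.0 - 148.162.127.255) does not contain 148.163.41.177
Longest matching prefix is /14 -> next hop R22.

R22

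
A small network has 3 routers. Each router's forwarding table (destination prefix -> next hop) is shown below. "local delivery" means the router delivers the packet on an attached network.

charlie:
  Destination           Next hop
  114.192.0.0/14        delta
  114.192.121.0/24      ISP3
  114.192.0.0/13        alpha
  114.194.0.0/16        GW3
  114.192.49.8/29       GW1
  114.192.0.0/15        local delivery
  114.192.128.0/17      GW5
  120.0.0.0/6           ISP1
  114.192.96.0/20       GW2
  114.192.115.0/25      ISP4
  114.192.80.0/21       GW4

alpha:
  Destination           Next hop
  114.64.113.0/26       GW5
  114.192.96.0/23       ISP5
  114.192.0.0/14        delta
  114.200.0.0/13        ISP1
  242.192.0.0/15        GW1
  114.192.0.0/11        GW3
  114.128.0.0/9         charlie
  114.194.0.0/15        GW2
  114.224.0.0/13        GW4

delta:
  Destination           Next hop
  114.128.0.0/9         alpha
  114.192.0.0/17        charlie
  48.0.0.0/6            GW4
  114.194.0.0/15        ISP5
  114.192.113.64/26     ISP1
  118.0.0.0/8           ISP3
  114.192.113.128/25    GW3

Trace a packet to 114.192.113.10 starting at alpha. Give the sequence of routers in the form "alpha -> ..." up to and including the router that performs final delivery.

alpha -> delta -> charlie

At alpha: longest match for 114.192.113.10 is 114.192.0.0/14 -> delta
At delta: longest match for 114.192.113.10 is 114.192.0.0/17 -> charlie
At charlie: longest match for 114.192.113.10 is 114.192.0.0/15 -> local delivery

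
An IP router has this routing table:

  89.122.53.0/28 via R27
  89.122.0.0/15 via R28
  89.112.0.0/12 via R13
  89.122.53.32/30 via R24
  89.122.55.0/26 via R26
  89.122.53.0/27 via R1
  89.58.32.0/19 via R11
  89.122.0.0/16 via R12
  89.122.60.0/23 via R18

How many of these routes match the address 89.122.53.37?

3

Prefixes containing 89.122.53.37:
  89.112.0.0/12 (89.112.0.0 - 89.127.255.255)
  89.122.0.0/15 (89.122.0.0 - 89.123.255.255)
  89.122.0.0/16 (89.122.0.0 - 89.122.255.255)
Total matching entries: 3.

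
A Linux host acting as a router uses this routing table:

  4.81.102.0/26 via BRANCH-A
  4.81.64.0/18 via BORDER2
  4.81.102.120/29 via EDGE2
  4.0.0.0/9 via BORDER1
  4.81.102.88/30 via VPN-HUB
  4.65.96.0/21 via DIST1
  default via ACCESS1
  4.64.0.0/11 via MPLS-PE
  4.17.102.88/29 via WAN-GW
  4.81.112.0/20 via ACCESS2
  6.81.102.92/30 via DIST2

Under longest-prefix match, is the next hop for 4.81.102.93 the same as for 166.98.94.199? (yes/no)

no

4.81.102.93: longest match 4.81.64.0/18 -> BORDER2
166.98.94.199: longest match 0.0.0.0/0 -> ACCESS1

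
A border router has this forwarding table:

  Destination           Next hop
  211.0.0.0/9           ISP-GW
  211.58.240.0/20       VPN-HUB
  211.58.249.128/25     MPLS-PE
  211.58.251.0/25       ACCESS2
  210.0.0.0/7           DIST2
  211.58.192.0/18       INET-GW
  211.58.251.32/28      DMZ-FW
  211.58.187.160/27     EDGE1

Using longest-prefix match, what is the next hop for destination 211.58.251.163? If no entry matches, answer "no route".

Routes whose prefix contains 211.58.251.163:
  210.0.0.0/7 (210.0.0.0 - 211.255.255.255) -> DIST2
  211.0.0.0/9 (211.0.0.0 - 211.127.255.255) -> ISP-GW
  211.58.192.0/18 (211.58.192.0 - 211.58.255.255) -> INET-GW
  211.58.240.0/20 (211.58.240.0 - 211.58.255.255) -> VPN-HUB
More-specific entries that do NOT match:
  211.58.251.32/28 (211.58.251.32 - 211.58.251.47) does not contain 211.58.251.163
  211.58.187.160/27 (211.58.187.160 - 211.58.187.191) does not contain 211.58.251.163
  211.58.249.128/25 (211.58.249.128 - 211.58.249.255) does not contain 211.58.251.163
  211.58.251.0/25 (211.58.251.0 - 211.58.251.127) does not contain 211.58.251.163
Longest matching prefix is /20 -> next hop VPN-HUB.

VPN-HUB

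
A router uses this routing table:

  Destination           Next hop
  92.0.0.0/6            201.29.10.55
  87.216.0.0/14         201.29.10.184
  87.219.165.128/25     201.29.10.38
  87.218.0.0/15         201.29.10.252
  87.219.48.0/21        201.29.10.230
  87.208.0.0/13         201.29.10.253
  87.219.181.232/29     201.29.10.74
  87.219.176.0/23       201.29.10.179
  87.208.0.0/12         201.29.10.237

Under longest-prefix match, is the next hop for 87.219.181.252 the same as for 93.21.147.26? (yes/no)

87.219.181.252: longest match 87.218.0.0/15 -> 201.29.10.252
93.21.147.26: longest match 92.0.0.0/6 -> 201.29.10.55

no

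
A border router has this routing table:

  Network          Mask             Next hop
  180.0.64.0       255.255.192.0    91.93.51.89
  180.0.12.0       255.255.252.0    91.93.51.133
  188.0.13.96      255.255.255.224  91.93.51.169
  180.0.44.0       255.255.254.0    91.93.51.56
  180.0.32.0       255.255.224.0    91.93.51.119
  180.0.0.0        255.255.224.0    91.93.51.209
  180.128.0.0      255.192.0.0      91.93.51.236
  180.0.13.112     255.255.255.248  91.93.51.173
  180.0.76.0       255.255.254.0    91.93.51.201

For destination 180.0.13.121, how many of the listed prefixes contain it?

Prefixes containing 180.0.13.121:
  180.0.0.0/19 (180.0.0.0 - 180.0.31.255)
  180.0.12.0/22 (180.0.12.0 - 180.0.15.255)
Total matching entries: 2.

2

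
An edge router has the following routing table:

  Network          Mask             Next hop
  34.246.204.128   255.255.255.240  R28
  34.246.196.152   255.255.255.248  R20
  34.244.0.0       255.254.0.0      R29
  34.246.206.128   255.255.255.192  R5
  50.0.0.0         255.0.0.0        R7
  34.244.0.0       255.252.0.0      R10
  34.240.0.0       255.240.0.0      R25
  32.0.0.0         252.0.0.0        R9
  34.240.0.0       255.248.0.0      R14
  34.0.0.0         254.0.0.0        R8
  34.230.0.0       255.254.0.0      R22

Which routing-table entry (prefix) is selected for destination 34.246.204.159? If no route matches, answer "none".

Entries matching 34.246.204.159:
  32.0.0.0/6 (32.0.0.0 - 35.255.255.255)
  34.0.0.0/7 (34.0.0.0 - 35.255.255.255)
  34.240.0.0/12 (34.240.0.0 - 34.255.255.255)
  34.240.0.0/13 (34.240.0.0 - 34.247.255.255)
  34.244.0.0/14 (34.244.0.0 - 34.247.255.255)
Most specific is 34.244.0.0/14.

34.244.0.0/14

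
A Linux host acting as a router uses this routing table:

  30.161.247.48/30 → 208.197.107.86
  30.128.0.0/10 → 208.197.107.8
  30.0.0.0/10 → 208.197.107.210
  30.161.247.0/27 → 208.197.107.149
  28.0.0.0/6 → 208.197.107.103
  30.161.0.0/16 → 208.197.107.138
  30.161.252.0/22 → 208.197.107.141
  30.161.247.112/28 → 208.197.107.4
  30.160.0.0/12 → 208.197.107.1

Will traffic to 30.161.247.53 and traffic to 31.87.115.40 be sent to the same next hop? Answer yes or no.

30.161.247.53: longest match 30.161.0.0/16 -> 208.197.107.138
31.87.115.40: longest match 28.0.0.0/6 -> 208.197.107.103

no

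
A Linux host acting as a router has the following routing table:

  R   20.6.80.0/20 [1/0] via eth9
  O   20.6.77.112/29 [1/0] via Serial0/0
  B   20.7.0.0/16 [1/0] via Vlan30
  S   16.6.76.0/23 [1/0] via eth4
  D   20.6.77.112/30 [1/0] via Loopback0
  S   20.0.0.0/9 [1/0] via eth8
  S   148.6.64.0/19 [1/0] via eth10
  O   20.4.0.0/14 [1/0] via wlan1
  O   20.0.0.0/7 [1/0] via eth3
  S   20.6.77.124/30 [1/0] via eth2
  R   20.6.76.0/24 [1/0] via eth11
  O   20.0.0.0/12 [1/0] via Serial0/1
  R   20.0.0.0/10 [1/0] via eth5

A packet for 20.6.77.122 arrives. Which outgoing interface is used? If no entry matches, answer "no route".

wlan1

Routes whose prefix contains 20.6.77.122:
  20.0.0.0/7 (20.0.0.0 - 21.255.255.255) -> eth3
  20.0.0.0/9 (20.0.0.0 - 20.127.255.255) -> eth8
  20.0.0.0/10 (20.0.0.0 - 20.63.255.255) -> eth5
  20.0.0.0/12 (20.0.0.0 - 20.15.255.255) -> Serial0/1
  20.4.0.0/14 (20.4.0.0 - 20.7.255.255) -> wlan1
More-specific entries that do NOT match:
  20.6.77.112/30 (20.6.77.112 - 20.6.77.115) does not contain 20.6.77.122
  20.6.77.124/30 (20.6.77.124 - 20.6.77.127) does not contain 20.6.77.122
  20.6.77.112/29 (20.6.77.112 - 20.6.77.119) does not contain 20.6.77.122
  20.6.76.0/24 (20.6.76.0 - 20.6.76.255) does not contain 20.6.77.122
  16.6.76.0/23 (16.6.76.0 - 16.6.77.255) does not contain 20.6.77.122
  20.6.80.0/20 (20.6.80.0 - 20.6.95.255) does not contain 20.6.77.122
  148.6.64.0/19 (148.6.64.0 - 148.6.95.255) does not contain 20.6.77.122
  20.7.0.0/16 (20.7.0.0 - 20.7.255.255) does not contain 20.6.77.122
Longest matching prefix is /14 -> interface wlan1.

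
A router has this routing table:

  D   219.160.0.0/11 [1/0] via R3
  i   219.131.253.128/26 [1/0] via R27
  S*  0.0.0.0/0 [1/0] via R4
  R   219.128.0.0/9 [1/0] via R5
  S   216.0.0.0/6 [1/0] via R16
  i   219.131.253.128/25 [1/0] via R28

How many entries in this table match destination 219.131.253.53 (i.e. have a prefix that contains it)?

3

Prefixes containing 219.131.253.53:
  0.0.0.0/0 (default, matches everything)
  216.0.0.0/6 (216.0.0.0 - 219.255.255.255)
  219.128.0.0/9 (219.128.0.0 - 219.255.255.255)
Total matching entries: 3.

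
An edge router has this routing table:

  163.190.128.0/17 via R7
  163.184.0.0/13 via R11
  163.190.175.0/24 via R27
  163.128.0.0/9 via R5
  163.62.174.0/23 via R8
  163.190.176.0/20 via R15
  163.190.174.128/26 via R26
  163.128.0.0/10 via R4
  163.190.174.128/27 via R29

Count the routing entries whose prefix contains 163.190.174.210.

4

Prefixes containing 163.190.174.210:
  163.128.0.0/9 (163.128.0.0 - 163.255.255.255)
  163.128.0.0/10 (163.128.0.0 - 163.191.255.255)
  163.184.0.0/13 (163.184.0.0 - 163.191.255.255)
  163.190.128.0/17 (163.190.128.0 - 163.190.255.255)
Total matching entries: 4.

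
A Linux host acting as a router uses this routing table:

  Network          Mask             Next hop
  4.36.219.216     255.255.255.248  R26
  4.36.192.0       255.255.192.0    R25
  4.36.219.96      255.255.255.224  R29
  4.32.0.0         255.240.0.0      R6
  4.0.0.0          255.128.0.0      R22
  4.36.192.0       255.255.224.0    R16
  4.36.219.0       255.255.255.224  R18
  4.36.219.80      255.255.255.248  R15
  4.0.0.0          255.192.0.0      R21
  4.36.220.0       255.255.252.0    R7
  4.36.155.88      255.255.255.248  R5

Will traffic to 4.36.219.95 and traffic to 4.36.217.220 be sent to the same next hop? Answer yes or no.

yes

4.36.219.95: longest match 4.36.192.0/19 -> R16
4.36.217.220: longest match 4.36.192.0/19 -> R16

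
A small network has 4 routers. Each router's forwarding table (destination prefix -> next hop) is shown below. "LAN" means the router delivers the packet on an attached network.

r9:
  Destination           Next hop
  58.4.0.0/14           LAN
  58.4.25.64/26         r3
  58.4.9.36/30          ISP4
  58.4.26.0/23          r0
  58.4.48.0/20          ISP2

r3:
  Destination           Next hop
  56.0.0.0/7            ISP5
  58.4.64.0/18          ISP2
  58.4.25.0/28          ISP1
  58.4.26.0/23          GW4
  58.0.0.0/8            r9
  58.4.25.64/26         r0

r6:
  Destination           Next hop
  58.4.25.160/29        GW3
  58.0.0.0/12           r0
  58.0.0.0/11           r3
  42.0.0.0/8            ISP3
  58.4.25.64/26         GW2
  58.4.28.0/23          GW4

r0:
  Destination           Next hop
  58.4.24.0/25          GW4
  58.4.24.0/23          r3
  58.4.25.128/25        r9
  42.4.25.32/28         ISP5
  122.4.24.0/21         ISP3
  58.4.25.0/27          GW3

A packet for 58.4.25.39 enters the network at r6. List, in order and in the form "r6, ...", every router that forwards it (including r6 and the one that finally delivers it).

At r6: longest match for 58.4.25.39 is 58.0.0.0/12 -> r0
At r0: longest match for 58.4.25.39 is 58.4.24.0/23 -> r3
At r3: longest match for 58.4.25.39 is 58.0.0.0/8 -> r9
At r9: longest match for 58.4.25.39 is 58.4.0.0/14 -> LAN

r6, r0, r3, r9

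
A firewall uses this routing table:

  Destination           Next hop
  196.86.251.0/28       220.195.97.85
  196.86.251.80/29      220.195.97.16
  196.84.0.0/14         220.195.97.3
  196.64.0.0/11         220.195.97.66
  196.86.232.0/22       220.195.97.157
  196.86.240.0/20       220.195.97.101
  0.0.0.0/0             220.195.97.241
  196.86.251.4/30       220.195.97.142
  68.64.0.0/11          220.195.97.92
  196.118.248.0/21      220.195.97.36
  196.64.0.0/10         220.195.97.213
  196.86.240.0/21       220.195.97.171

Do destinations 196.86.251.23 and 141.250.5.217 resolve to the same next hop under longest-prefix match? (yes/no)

no

196.86.251.23: longest match 196.86.240.0/20 -> 220.195.97.101
141.250.5.217: longest match 0.0.0.0/0 -> 220.195.97.241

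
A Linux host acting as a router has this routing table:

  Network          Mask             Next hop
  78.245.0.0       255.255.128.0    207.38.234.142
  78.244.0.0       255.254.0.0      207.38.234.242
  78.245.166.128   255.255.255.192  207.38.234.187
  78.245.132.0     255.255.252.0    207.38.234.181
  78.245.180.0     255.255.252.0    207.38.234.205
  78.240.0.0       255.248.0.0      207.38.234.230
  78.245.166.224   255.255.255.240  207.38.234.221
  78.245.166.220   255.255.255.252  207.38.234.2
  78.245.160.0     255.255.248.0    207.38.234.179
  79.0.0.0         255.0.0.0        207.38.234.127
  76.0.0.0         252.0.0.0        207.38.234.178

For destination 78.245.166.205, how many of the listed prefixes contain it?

4

Prefixes containing 78.245.166.205:
  76.0.0.0/6 (76.0.0.0 - 79.255.255.255)
  78.240.0.0/13 (78.240.0.0 - 78.247.255.255)
  78.244.0.0/15 (78.244.0.0 - 78.245.255.255)
  78.245.160.0/21 (78.245.160.0 - 78.245.167.255)
Total matching entries: 4.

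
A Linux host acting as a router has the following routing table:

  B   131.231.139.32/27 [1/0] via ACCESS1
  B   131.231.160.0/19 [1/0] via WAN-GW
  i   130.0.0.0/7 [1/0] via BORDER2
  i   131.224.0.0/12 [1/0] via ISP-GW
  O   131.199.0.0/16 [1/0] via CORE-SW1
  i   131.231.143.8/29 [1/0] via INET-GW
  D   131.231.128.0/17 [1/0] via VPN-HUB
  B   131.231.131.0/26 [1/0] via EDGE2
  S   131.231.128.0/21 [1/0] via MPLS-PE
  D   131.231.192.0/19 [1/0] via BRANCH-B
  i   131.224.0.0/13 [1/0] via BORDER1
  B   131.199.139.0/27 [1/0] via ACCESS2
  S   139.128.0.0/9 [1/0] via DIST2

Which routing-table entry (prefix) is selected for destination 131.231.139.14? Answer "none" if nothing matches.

131.231.128.0/17

Entries matching 131.231.139.14:
  130.0.0.0/7 (130.0.0.0 - 131.255.255.255)
  131.224.0.0/12 (131.224.0.0 - 131.239.255.255)
  131.224.0.0/13 (131.224.0.0 - 131.231.255.255)
  131.231.128.0/17 (131.231.128.0 - 131.231.255.255)
Most specific is 131.231.128.0/17.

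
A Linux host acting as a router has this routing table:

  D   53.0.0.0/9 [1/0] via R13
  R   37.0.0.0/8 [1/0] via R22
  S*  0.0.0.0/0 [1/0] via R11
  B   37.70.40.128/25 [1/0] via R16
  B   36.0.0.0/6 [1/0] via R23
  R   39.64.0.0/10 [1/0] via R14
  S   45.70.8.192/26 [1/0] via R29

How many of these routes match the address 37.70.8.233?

Prefixes containing 37.70.8.233:
  0.0.0.0/0 (default, matches everything)
  36.0.0.0/6 (36.0.0.0 - 39.255.255.255)
  37.0.0.0/8 (37.0.0.0 - 37.255.255.255)
Total matching entries: 3.

3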